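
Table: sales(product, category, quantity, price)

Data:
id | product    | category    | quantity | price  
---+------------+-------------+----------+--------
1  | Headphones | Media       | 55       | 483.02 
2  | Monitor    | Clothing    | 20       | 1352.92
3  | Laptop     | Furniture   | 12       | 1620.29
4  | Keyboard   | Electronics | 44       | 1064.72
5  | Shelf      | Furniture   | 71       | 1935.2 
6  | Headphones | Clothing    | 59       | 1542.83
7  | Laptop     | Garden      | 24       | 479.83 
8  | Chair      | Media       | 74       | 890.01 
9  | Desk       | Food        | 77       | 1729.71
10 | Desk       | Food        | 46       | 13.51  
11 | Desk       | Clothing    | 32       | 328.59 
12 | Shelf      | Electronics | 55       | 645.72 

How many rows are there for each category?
SELECT category, COUNT(*) as count
FROM sales
GROUP BY category

Result:
  Clothing: 3
  Electronics: 2
  Food: 2
  Furniture: 2
  Garden: 1
  Media: 2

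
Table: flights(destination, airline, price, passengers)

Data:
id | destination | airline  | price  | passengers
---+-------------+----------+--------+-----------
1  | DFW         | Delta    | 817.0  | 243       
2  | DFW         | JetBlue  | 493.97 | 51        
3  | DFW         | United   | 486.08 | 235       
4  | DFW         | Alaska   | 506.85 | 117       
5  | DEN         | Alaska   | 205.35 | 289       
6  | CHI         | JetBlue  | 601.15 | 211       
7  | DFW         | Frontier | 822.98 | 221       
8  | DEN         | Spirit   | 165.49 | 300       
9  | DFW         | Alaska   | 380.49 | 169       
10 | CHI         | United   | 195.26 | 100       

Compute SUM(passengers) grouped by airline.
SELECT airline, SUM(passengers) as result
FROM flights
GROUP BY airline

Result:
  Alaska: 575
  Delta: 243
  Frontier: 221
  JetBlue: 262
  Spirit: 300
  United: 335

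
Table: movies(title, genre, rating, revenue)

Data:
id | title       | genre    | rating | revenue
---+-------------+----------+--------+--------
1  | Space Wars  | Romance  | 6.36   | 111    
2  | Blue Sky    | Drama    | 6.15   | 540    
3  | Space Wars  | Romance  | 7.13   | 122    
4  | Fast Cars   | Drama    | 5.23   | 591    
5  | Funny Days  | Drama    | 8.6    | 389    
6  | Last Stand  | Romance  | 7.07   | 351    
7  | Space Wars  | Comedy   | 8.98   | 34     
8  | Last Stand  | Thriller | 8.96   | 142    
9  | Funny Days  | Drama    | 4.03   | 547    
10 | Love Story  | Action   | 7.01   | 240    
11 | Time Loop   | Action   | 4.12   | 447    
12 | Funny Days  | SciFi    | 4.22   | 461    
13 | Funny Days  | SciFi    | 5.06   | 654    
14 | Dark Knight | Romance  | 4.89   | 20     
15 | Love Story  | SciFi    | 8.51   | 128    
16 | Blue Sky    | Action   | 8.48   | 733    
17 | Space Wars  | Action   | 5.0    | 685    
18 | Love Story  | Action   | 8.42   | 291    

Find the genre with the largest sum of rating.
SELECT genre, SUM(rating) as val
FROM movies
GROUP BY genre
ORDER BY val DESC
LIMIT 1

Result: Action with sum(rating) = 33.03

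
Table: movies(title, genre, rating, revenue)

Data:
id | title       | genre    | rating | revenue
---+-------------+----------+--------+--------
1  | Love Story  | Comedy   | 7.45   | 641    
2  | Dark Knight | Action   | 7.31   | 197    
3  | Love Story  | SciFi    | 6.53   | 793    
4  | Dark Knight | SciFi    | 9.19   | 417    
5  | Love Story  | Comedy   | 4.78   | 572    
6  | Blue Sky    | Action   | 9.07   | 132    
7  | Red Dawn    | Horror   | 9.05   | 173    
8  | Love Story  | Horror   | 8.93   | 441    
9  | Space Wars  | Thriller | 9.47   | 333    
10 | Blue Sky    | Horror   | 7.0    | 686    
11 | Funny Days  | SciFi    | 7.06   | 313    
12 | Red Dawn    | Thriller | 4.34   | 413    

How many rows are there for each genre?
SELECT genre, COUNT(*) as count
FROM movies
GROUP BY genre

Result:
  Action: 2
  Comedy: 2
  Horror: 3
  SciFi: 3
  Thriller: 2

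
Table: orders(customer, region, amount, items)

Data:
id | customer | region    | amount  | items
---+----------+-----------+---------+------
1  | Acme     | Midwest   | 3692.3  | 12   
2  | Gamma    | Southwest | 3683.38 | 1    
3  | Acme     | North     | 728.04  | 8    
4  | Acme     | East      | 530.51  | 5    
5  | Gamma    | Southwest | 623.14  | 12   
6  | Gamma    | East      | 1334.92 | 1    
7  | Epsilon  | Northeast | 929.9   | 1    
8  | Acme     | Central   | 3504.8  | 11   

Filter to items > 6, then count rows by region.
SELECT region, COUNT(*)
FROM orders
WHERE items > 6
GROUP BY region

Note: WHERE filters rows before grouping.

Result:
  Central: 1
  Midwest: 1
  North: 1
  Southwest: 1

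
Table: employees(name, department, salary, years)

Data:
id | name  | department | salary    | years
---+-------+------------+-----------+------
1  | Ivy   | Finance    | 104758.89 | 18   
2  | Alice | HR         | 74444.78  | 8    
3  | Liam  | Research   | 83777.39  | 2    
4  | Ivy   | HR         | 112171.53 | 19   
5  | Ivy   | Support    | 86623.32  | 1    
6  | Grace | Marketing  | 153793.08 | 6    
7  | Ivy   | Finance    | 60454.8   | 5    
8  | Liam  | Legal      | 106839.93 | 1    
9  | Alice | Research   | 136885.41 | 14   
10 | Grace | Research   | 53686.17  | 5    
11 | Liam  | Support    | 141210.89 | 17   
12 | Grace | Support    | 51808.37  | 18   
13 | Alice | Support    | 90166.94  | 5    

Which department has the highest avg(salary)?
SELECT department, AVG(salary) as val
FROM employees
GROUP BY department
ORDER BY val DESC
LIMIT 1

Result: Marketing with avg(salary) = 153793.08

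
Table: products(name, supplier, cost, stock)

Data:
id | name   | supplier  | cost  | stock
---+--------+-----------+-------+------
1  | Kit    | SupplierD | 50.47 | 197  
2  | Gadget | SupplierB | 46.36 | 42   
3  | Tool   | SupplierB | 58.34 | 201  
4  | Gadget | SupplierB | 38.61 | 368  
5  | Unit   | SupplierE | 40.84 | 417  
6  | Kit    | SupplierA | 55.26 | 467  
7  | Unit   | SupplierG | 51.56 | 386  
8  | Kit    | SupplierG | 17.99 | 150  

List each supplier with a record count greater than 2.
SELECT supplier, COUNT(*) as cnt
FROM products
GROUP BY supplier
HAVING COUNT(*) > 2

Result:
  SupplierB: 3

Note: HAVING filters groups after aggregation, WHERE filters rows before.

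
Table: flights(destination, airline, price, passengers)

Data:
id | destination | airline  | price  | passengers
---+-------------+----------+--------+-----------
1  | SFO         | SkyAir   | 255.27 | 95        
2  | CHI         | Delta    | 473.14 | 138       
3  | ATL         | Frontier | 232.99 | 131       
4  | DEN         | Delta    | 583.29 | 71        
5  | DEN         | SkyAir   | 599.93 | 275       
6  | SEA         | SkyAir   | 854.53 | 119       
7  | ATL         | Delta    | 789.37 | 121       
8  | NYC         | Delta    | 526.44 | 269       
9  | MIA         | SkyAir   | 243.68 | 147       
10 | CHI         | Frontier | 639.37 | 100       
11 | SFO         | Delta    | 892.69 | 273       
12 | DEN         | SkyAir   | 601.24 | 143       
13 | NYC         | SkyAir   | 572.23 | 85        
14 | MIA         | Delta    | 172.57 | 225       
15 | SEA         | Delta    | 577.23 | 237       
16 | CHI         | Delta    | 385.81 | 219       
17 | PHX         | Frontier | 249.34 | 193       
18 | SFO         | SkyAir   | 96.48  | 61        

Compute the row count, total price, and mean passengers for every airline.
SELECT airline,
       COUNT(*) as cnt,
       SUM(price) as total_price,
       AVG(passengers) as avg_passengers
FROM flights
GROUP BY airline

Result:
  Delta: 8 records, 4400.54 total price, 194.13 avg passengers
  Frontier: 3 records, 1121.70 total price, 141.33 avg passengers
  SkyAir: 7 records, 3223.36 total price, 132.14 avg passengers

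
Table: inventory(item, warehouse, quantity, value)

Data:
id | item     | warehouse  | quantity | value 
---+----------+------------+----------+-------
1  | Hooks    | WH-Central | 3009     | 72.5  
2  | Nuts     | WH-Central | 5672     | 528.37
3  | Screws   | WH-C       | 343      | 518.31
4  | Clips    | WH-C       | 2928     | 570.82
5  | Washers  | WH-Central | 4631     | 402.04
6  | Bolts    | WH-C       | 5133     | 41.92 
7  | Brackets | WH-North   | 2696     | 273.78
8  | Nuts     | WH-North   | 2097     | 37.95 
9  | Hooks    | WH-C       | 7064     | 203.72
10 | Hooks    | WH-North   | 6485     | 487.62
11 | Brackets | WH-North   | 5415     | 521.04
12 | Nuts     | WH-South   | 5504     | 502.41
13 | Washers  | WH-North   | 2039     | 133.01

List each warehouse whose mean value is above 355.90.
SELECT warehouse, AVG(value)
FROM inventory
GROUP BY warehouse
HAVING AVG(value) > 355.90

Result:
  WH-South: avg=502.41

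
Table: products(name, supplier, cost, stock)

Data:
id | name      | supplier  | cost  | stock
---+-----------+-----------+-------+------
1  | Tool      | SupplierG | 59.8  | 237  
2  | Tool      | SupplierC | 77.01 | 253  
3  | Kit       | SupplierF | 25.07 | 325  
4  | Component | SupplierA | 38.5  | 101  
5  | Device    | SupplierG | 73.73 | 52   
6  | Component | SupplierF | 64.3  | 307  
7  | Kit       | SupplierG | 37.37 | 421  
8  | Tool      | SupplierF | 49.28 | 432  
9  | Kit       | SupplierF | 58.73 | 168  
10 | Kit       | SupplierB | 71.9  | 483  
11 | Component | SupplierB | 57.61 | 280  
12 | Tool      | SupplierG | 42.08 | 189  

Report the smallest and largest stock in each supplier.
SELECT supplier, MIN(stock), MAX(stock)
FROM products
GROUP BY supplier

Result:
  SupplierA: min=101, max=101
  SupplierB: min=280, max=483
  SupplierC: min=253, max=253
  SupplierF: min=168, max=432
  SupplierG: min=52, max=421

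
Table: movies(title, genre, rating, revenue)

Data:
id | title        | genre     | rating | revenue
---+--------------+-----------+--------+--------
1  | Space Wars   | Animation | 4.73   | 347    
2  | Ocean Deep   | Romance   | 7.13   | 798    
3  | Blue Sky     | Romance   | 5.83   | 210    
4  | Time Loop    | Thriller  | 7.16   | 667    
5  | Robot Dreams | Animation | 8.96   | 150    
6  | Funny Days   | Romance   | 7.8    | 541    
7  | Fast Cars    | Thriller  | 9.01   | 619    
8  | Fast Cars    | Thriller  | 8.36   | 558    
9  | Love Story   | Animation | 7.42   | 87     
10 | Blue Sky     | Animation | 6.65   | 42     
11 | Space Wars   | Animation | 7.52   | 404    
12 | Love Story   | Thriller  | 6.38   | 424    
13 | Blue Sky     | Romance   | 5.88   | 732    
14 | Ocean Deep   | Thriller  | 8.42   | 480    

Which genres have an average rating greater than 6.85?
SELECT genre, AVG(rating)
FROM movies
GROUP BY genre
HAVING AVG(rating) > 6.85

Result:
  Animation: avg=7.06
  Thriller: avg=7.87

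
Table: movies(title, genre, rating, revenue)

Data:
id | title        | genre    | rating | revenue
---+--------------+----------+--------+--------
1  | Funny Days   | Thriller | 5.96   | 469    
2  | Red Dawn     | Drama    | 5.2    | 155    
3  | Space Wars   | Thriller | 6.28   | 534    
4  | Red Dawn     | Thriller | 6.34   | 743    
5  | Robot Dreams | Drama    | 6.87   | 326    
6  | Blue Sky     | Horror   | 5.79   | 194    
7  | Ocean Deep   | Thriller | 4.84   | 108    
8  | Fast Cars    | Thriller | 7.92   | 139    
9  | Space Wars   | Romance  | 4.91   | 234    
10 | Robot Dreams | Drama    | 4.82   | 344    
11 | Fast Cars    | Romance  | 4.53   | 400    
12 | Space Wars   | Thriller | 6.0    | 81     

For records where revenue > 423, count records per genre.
SELECT genre, COUNT(*)
FROM movies
WHERE revenue > 423
GROUP BY genre

Note: WHERE filters rows before grouping.

Result:
  Thriller: 3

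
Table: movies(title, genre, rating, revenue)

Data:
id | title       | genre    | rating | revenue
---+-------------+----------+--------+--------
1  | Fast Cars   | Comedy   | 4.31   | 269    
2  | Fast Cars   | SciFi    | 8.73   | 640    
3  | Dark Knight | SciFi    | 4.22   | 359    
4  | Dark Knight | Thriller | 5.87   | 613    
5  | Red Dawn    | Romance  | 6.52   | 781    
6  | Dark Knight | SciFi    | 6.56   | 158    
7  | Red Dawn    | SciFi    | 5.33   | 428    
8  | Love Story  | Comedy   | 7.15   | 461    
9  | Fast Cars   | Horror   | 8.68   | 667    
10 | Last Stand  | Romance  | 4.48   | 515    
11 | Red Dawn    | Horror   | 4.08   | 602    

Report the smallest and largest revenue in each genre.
SELECT genre, MIN(revenue), MAX(revenue)
FROM movies
GROUP BY genre

Result:
  Comedy: min=269, max=461
  Horror: min=602, max=667
  Romance: min=515, max=781
  SciFi: min=158, max=640
  Thriller: min=613, max=613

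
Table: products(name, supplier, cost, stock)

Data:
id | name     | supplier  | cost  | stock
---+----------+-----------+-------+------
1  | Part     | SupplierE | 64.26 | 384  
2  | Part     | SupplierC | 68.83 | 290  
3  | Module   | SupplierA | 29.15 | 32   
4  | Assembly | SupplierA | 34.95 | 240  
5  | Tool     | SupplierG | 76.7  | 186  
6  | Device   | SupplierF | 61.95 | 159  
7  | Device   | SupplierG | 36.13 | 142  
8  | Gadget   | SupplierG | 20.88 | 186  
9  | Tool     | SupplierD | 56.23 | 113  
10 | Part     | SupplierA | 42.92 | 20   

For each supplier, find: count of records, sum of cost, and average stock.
SELECT supplier,
       COUNT(*) as cnt,
       SUM(cost) as total_cost,
       AVG(stock) as avg_stock
FROM products
GROUP BY supplier

Result:
  SupplierA: 3 records, 107.02 total cost, 97.33 avg stock
  SupplierC: 1 records, 68.83 total cost, 290.00 avg stock
  SupplierD: 1 records, 56.23 total cost, 113.00 avg stock
  SupplierE: 1 records, 64.26 total cost, 384.00 avg stock
  SupplierF: 1 records, 61.95 total cost, 159.00 avg stock
  SupplierG: 3 records, 133.71 total cost, 171.33 avg stock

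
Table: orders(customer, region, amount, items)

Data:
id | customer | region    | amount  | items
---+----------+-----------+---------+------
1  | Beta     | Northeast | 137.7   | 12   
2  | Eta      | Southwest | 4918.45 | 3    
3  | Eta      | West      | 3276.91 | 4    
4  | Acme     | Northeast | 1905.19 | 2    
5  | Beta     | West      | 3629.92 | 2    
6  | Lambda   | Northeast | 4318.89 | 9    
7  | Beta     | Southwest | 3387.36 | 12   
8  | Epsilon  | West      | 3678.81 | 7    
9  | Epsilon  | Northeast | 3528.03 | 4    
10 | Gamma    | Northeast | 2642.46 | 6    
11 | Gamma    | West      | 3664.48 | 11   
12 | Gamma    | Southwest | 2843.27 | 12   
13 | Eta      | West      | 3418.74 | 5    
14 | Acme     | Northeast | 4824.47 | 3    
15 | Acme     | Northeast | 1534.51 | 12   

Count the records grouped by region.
SELECT region, COUNT(*) as count
FROM orders
GROUP BY region

Result:
  Northeast: 7
  Southwest: 3
  West: 5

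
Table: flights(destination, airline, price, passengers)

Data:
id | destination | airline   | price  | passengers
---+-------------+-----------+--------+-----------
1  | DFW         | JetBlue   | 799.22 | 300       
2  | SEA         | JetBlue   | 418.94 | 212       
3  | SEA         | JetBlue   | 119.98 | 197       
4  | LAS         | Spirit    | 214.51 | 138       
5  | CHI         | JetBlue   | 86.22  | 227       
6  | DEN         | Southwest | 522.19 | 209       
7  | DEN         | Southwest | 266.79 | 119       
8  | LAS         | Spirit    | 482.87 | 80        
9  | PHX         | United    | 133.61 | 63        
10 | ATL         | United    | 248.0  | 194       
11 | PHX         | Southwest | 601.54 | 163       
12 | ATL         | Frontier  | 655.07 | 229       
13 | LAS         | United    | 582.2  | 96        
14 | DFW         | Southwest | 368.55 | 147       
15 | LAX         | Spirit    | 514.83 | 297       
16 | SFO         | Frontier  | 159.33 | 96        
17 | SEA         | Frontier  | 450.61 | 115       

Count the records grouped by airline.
SELECT airline, COUNT(*) as count
FROM flights
GROUP BY airline

Result:
  Frontier: 3
  JetBlue: 4
  Southwest: 4
  Spirit: 3
  United: 3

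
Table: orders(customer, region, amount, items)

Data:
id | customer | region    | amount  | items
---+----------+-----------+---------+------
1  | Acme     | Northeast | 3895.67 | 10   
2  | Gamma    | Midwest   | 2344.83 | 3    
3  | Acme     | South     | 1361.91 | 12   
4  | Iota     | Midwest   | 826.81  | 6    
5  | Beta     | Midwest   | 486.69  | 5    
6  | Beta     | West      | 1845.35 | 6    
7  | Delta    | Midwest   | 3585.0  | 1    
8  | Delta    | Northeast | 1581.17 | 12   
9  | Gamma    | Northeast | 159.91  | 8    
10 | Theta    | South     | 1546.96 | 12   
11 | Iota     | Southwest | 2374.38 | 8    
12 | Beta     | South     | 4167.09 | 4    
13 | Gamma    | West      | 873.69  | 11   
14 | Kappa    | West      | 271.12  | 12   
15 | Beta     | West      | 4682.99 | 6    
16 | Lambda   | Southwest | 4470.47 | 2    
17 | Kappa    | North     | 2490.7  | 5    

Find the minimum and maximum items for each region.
SELECT region, MIN(items), MAX(items)
FROM orders
GROUP BY region

Result:
  Midwest: min=1, max=6
  North: min=5, max=5
  Northeast: min=8, max=12
  South: min=4, max=12
  Southwest: min=2, max=8
  West: min=6, max=12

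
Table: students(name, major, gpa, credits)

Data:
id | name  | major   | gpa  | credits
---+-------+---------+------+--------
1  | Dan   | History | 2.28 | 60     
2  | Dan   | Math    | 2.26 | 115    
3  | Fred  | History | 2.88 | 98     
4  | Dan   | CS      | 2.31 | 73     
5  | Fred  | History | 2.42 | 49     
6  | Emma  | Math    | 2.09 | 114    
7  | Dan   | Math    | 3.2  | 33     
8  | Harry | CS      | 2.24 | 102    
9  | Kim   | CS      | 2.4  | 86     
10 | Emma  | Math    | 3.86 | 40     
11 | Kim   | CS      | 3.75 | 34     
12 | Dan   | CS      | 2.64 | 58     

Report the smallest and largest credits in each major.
SELECT major, MIN(credits), MAX(credits)
FROM students
GROUP BY major

Result:
  CS: min=34, max=102
  History: min=49, max=98
  Math: min=33, max=115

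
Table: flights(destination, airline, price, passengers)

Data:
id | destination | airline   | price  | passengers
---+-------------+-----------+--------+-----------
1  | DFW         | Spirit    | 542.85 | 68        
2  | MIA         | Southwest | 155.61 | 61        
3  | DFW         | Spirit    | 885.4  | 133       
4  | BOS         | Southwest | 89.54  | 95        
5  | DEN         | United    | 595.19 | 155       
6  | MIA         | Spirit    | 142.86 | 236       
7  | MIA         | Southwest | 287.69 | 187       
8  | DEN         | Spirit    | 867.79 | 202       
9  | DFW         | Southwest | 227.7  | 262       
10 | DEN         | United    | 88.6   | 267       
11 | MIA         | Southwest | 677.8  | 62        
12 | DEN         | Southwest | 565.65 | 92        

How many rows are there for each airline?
SELECT airline, COUNT(*) as count
FROM flights
GROUP BY airline

Result:
  Southwest: 6
  Spirit: 4
  United: 2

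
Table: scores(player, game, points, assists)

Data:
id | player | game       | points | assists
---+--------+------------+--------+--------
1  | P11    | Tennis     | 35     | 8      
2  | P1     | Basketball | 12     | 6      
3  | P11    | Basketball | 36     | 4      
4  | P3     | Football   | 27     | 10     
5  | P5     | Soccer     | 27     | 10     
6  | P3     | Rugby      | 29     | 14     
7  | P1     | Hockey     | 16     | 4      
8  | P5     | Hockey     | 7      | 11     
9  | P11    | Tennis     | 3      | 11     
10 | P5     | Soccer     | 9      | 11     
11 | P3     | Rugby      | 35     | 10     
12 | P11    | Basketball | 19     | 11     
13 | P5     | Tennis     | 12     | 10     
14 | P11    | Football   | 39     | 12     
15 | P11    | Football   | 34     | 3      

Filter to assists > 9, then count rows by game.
SELECT game, COUNT(*)
FROM scores
WHERE assists > 9
GROUP BY game

Note: WHERE filters rows before grouping.

Result:
  Basketball: 1
  Football: 2
  Hockey: 1
  Rugby: 2
  Soccer: 2
  Tennis: 2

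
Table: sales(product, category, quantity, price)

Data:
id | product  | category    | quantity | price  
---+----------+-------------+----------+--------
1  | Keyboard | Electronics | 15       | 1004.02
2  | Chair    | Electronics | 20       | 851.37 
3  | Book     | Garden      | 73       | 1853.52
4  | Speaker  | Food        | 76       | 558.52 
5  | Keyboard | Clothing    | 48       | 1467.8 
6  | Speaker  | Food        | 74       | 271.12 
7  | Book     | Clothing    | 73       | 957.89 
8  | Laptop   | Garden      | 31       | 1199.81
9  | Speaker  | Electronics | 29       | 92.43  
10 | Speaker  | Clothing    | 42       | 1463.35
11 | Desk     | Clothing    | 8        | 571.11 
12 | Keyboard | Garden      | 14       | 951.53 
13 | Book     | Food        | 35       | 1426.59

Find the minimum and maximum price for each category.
SELECT category, MIN(price), MAX(price)
FROM sales
GROUP BY category

Result:
  Clothing: min=571.11, max=1467.80
  Electronics: min=92.43, max=1004.02
  Food: min=271.12, max=1426.59
  Garden: min=951.53, max=1853.52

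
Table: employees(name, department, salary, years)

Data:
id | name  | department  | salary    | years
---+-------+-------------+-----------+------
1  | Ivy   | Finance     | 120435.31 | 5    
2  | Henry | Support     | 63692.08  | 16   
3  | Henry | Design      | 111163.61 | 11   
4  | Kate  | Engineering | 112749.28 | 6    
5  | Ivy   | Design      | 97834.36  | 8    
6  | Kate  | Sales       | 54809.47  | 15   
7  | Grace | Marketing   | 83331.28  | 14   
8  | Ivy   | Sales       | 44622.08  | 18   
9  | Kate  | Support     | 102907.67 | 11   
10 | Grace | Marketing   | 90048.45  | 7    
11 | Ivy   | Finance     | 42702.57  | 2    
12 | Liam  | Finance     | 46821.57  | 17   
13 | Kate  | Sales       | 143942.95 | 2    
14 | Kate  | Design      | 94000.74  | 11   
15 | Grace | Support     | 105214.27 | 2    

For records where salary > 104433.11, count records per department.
SELECT department, COUNT(*)
FROM employees
WHERE salary > 104433.11
GROUP BY department

Note: WHERE filters rows before grouping.

Result:
  Design: 1
  Engineering: 1
  Finance: 1
  Sales: 1
  Support: 1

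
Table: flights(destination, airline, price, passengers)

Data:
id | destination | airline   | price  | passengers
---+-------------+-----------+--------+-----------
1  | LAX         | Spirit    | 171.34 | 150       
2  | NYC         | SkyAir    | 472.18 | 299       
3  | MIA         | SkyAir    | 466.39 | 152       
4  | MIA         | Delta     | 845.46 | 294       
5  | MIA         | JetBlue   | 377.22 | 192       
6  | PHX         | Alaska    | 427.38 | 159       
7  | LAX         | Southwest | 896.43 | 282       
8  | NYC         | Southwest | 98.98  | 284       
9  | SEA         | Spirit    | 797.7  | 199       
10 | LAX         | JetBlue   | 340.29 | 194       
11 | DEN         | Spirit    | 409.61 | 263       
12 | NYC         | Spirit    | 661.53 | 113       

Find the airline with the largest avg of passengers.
SELECT airline, AVG(passengers) as val
FROM flights
GROUP BY airline
ORDER BY val DESC
LIMIT 1

Result: Delta with avg(passengers) = 294.00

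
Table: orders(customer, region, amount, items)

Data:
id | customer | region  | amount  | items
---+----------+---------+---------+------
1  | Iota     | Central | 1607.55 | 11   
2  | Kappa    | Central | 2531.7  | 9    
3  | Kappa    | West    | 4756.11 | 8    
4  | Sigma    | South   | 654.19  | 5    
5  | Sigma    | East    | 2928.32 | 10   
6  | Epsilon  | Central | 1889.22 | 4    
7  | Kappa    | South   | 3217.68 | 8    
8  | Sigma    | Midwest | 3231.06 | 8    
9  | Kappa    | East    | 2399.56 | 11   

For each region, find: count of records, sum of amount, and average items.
SELECT region,
       COUNT(*) as cnt,
       SUM(amount) as total_amount,
       AVG(items) as avg_items
FROM orders
GROUP BY region

Result:
  Central: 3 records, 6028.47 total amount, 8.00 avg items
  East: 2 records, 5327.88 total amount, 10.50 avg items
  Midwest: 1 records, 3231.06 total amount, 8.00 avg items
  South: 2 records, 3871.87 total amount, 6.50 avg items
  West: 1 records, 4756.11 total amount, 8.00 avg items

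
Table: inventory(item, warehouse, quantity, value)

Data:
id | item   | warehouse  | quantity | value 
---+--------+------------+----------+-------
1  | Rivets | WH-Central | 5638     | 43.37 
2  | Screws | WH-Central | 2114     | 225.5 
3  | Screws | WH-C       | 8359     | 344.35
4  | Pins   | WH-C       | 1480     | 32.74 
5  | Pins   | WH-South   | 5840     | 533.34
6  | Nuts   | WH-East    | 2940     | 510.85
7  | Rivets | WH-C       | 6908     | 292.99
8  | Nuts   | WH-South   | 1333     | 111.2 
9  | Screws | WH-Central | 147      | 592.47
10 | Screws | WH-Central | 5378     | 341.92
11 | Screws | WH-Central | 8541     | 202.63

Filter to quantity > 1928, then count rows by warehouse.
SELECT warehouse, COUNT(*)
FROM inventory
WHERE quantity > 1928
GROUP BY warehouse

Note: WHERE filters rows before grouping.

Result:
  WH-C: 2
  WH-Central: 4
  WH-East: 1
  WH-South: 1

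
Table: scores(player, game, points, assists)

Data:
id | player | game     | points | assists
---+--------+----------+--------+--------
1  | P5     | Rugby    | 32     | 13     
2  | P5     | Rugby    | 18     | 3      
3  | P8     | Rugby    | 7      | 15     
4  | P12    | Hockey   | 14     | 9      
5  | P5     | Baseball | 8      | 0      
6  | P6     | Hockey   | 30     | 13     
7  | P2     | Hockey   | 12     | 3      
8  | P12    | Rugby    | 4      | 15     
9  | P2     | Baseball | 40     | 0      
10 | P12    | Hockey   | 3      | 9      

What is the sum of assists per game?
SELECT game, SUM(assists) as result
FROM scores
GROUP BY game

Result:
  Baseball: 0
  Hockey: 34
  Rugby: 46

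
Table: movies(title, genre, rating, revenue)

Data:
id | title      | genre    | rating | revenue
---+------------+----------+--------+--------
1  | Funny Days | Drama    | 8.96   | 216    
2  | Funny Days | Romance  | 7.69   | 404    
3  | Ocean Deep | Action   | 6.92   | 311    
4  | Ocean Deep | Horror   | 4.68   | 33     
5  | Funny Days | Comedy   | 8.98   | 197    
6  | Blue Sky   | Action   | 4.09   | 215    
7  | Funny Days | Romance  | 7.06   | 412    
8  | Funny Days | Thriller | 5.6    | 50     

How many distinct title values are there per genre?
SELECT genre, COUNT(DISTINCT title)
FROM movies
GROUP BY genre

Result:
  Action: 2 distinct
  Comedy: 1 distinct
  Drama: 1 distinct
  Horror: 1 distinct
  Romance: 1 distinct
  Thriller: 1 distinct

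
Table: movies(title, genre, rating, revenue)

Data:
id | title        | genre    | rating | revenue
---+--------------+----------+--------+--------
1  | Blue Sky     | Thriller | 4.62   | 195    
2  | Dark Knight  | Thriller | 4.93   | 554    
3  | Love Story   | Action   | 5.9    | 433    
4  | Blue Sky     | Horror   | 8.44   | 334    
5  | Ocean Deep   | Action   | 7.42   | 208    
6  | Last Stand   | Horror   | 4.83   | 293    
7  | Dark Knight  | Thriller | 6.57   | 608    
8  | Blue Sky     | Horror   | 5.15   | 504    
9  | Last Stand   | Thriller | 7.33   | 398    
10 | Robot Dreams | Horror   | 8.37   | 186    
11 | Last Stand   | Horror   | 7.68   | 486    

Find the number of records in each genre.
SELECT genre, COUNT(*) as count
FROM movies
GROUP BY genre

Result:
  Action: 2
  Horror: 5
  Thriller: 4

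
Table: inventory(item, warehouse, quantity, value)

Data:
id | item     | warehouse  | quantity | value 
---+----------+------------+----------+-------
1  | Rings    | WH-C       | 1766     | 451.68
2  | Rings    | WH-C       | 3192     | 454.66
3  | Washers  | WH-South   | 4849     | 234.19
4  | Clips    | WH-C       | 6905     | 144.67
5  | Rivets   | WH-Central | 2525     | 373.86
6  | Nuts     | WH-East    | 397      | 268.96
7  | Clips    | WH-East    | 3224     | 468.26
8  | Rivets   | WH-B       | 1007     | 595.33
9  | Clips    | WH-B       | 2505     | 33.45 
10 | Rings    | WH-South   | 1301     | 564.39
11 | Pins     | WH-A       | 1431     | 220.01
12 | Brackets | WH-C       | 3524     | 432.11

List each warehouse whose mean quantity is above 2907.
SELECT warehouse, AVG(quantity)
FROM inventory
GROUP BY warehouse
HAVING AVG(quantity) > 2907

Result:
  WH-C: avg=3846.75
  WH-South: avg=3075.00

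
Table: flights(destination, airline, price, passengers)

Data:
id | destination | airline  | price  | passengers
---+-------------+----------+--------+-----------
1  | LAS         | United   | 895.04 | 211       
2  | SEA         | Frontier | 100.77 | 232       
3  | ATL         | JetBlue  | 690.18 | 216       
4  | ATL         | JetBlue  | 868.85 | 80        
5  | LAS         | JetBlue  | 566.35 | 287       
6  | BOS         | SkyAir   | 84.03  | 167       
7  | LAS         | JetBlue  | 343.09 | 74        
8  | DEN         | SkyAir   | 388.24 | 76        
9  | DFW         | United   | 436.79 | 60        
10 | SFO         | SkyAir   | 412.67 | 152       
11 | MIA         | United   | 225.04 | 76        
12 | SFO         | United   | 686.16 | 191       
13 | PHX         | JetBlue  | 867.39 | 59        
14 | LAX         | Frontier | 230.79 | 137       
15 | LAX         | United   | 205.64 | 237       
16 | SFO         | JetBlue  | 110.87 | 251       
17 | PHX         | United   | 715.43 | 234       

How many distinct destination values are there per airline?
SELECT airline, COUNT(DISTINCT destination)
FROM flights
GROUP BY airline

Result:
  Frontier: 2 distinct
  JetBlue: 4 distinct
  SkyAir: 3 distinct
  United: 6 distinct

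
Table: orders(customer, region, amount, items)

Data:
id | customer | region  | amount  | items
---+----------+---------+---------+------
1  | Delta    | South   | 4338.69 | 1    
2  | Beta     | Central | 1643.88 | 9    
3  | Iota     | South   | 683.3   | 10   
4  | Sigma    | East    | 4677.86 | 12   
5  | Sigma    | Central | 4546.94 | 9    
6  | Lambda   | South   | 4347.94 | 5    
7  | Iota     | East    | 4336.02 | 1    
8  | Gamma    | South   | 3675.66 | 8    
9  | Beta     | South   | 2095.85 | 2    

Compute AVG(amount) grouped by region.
SELECT region, AVG(amount) as result
FROM orders
GROUP BY region

Result:
  Central: 3095.41
  East: 4506.94
  South: 3028.29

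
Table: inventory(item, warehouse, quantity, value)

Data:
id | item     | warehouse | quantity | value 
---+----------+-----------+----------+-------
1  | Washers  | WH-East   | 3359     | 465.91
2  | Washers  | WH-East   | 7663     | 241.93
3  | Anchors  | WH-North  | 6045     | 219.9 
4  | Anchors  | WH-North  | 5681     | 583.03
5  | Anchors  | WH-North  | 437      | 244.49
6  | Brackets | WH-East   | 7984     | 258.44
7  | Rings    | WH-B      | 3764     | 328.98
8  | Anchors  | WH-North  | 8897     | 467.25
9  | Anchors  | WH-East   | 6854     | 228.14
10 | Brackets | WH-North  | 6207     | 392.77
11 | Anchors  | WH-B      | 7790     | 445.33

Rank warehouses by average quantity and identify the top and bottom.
SELECT warehouse, AVG(quantity)
FROM inventory
GROUP BY warehouse
ORDER BY AVG(quantity)

All groups:
  WH-North: 5453.40
  WH-B: 5777.00
  WH-East: 6465.00

Highest: WH-East (6465.00)
Lowest: WH-North (5453.40)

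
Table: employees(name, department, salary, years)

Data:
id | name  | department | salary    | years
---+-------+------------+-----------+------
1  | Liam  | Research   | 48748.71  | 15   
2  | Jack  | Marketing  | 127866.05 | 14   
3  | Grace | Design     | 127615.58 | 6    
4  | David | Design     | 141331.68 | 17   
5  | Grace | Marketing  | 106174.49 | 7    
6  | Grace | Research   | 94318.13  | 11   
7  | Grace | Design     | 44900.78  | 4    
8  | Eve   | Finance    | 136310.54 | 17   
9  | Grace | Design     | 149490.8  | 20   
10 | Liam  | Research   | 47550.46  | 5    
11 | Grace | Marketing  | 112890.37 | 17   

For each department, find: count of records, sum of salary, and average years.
SELECT department,
       COUNT(*) as cnt,
       SUM(salary) as total_salary,
       AVG(years) as avg_years
FROM employees
GROUP BY department

Result:
  Design: 4 records, 463338.84 total salary, 11.75 avg years
  Finance: 1 records, 136310.54 total salary, 17.00 avg years
  Marketing: 3 records, 346930.91 total salary, 12.67 avg years
  Research: 3 records, 190617.30 total salary, 10.33 avg years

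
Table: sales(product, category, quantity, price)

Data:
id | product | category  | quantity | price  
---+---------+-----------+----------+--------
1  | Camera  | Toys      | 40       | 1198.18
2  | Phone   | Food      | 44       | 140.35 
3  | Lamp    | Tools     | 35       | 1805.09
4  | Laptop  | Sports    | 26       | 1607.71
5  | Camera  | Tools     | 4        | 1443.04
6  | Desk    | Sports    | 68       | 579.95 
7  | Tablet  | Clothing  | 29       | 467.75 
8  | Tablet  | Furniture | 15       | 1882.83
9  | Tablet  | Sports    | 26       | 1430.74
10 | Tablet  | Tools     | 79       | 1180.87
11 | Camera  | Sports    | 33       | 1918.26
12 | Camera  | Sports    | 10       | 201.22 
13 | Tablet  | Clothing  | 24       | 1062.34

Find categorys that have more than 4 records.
SELECT category, COUNT(*) as cnt
FROM sales
GROUP BY category
HAVING COUNT(*) > 4

Result:
  Sports: 5

Note: HAVING filters groups after aggregation, WHERE filters rows before.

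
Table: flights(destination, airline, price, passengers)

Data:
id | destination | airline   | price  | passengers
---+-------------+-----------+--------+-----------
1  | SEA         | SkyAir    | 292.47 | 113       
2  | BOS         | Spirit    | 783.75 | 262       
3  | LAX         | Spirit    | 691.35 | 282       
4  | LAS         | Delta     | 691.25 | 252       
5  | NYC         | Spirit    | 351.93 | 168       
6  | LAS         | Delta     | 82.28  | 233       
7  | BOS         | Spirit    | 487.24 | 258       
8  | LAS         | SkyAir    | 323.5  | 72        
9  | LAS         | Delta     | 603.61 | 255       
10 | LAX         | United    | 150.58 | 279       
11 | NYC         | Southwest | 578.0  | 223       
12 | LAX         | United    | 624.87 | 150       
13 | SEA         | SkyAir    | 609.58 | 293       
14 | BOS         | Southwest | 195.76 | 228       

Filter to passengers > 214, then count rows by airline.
SELECT airline, COUNT(*)
FROM flights
WHERE passengers > 214
GROUP BY airline

Note: WHERE filters rows before grouping.

Result:
  Delta: 3
  SkyAir: 1
  Southwest: 2
  Spirit: 3
  United: 1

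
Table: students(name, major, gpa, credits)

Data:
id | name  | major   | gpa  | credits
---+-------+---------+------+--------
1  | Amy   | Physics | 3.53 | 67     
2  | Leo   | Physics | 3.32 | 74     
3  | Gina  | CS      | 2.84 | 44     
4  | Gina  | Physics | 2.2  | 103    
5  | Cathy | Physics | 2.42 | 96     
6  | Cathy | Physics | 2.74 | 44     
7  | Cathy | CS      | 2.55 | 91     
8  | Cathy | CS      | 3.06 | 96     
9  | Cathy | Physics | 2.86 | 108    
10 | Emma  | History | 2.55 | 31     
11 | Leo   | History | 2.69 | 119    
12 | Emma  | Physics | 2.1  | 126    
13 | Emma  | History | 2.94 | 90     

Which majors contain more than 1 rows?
SELECT major, COUNT(*) as cnt
FROM students
GROUP BY major
HAVING COUNT(*) > 1

Result:
  CS: 3
  History: 3
  Physics: 7

Note: HAVING filters groups after aggregation, WHERE filters rows before.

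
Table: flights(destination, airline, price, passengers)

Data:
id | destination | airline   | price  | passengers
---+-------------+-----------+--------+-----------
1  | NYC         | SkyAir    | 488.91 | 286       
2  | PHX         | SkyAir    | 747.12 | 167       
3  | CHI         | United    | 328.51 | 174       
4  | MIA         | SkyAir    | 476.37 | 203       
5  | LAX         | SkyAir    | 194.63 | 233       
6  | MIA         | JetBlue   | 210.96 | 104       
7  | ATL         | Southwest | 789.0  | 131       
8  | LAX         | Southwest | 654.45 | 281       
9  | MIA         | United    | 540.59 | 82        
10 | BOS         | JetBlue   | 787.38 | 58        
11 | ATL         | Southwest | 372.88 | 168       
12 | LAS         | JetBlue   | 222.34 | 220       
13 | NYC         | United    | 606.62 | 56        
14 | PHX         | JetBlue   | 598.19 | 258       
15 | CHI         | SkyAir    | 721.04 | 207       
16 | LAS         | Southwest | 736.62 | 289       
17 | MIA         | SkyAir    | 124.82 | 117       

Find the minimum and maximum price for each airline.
SELECT airline, MIN(price), MAX(price)
FROM flights
GROUP BY airline

Result:
  JetBlue: min=210.96, max=787.38
  SkyAir: min=124.82, max=747.12
  Southwest: min=372.88, max=789.00
  United: min=328.51, max=606.62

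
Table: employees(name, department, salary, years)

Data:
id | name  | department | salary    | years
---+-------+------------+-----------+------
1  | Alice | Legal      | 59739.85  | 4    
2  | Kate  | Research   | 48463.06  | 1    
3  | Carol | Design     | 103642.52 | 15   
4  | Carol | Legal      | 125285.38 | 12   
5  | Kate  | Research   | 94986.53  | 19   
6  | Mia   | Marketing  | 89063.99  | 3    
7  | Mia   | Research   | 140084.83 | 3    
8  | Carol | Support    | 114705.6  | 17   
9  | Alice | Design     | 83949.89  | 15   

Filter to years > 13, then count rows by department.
SELECT department, COUNT(*)
FROM employees
WHERE years > 13
GROUP BY department

Note: WHERE filters rows before grouping.

Result:
  Design: 2
  Research: 1
  Support: 1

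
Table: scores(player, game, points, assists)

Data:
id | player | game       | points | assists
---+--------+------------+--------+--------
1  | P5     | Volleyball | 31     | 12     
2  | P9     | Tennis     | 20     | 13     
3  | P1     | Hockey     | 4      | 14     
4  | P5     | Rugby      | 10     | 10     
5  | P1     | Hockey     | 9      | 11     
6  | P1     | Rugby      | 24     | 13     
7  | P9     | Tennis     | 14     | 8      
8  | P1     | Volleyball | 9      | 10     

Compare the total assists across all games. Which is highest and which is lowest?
SELECT game, SUM(assists)
FROM scores
GROUP BY game
ORDER BY SUM(assists)

All groups:
  Tennis: 21
  Volleyball: 22
  Rugby: 23
  Hockey: 25

Highest: Hockey (25)
Lowest: Tennis (21)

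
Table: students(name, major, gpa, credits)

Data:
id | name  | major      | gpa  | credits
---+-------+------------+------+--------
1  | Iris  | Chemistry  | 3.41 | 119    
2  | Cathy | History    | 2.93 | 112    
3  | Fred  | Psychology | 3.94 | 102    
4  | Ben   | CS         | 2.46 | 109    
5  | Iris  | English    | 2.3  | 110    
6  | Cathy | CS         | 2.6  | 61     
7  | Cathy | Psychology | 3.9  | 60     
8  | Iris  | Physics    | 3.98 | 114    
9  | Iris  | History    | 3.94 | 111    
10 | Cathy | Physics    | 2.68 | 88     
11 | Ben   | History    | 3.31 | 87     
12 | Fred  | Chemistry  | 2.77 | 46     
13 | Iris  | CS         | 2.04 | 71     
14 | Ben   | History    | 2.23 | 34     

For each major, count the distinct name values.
SELECT major, COUNT(DISTINCT name)
FROM students
GROUP BY major

Result:
  CS: 3 distinct
  Chemistry: 2 distinct
  English: 1 distinct
  History: 3 distinct
  Physics: 2 distinct
  Psychology: 2 distinct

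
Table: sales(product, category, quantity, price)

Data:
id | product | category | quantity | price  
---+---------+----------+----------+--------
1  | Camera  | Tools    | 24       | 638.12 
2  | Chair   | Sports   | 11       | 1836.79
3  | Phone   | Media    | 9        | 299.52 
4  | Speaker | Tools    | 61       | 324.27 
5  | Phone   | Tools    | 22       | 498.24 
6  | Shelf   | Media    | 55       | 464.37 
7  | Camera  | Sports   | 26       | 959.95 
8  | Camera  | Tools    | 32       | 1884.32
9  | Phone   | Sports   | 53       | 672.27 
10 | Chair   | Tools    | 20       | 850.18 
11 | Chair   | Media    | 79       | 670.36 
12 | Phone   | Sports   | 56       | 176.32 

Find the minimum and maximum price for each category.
SELECT category, MIN(price), MAX(price)
FROM sales
GROUP BY category

Result:
  Media: min=299.52, max=670.36
  Sports: min=176.32, max=1836.79
  Tools: min=324.27, max=1884.32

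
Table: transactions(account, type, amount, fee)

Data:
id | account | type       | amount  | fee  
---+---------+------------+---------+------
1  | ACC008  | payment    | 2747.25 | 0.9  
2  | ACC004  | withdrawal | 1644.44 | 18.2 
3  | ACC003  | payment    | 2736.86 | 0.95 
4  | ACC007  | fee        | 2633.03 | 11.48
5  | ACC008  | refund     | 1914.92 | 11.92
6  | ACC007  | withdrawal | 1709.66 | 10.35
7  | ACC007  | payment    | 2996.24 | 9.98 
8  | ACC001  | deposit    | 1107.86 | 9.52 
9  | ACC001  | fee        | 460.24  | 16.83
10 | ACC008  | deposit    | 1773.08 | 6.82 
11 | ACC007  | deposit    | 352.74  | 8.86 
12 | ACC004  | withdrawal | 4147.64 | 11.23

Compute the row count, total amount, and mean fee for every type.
SELECT type,
       COUNT(*) as cnt,
       SUM(amount) as total_amount,
       AVG(fee) as avg_fee
FROM transactions
GROUP BY type

Result:
  deposit: 3 records, 3233.68 total amount, 8.40 avg fee
  fee: 2 records, 3093.27 total amount, 14.16 avg fee
  payment: 3 records, 8480.35 total amount, 3.94 avg fee
  refund: 1 records, 1914.92 total amount, 11.92 avg fee
  withdrawal: 3 records, 7501.74 total amount, 13.26 avg fee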